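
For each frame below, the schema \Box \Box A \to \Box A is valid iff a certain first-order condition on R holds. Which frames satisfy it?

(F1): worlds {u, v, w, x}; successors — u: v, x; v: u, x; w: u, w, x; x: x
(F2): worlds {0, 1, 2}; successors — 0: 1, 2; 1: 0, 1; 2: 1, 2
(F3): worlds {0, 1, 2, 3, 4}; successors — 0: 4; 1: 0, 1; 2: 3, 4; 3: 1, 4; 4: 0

The schema corresponds to density: \forall x \forall y (Rxy \to \exists z (Rxz \wedge Rzy)).
(F1): fails — Ruv but no z with Ruz and Rzv.
(F2): condition met.
(F3): fails — R34 but no z with R3z and Rz4.

(F2)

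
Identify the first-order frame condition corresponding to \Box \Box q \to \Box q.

Density

This schema is the C4 axiom.
It corresponds to density: \forall x \forall y (Rxy \to \exists z (Rxz \wedge Rzy)).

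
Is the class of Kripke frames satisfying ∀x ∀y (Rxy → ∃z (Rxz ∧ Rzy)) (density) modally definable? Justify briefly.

Definable; □□r → □r defines it

The condition is density. A defining modal formula is □□r → □r.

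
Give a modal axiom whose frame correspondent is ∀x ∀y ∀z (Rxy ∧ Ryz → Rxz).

□s → □□s

A defining formula is □s → □□s (the 4 axiom).
Suppose □s→□□s is valid. Take Rxy, Ryz and set V(s)={w : Rxw}. Then □s at x, so □□s at x, so □s at y, so s at z, i.e. Rxz.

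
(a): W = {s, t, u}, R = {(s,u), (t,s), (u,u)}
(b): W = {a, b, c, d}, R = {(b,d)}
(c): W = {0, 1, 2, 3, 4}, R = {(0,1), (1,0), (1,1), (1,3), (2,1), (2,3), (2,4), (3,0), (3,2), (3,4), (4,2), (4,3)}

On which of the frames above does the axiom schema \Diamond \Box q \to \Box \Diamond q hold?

(a)

Frame correspondent (Sahlqvist): \forall x \forall y \forall z (Rxy \wedge Rxz \to \exists w (Ryw \wedge Rzw)) — i.e. convergence.
(a): condition met.
(b): fails — Rbd and Rbd but d and d have no common successor.
(c): fails — R10 and R13 but 0 and 3 have no common successor.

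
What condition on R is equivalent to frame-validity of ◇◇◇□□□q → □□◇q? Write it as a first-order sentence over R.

This is a Sahlqvist (Geach-type) schema ◇^3□^3q → □^2◇^1q.
Minimal-valuation argument: fix x; take any y with xR^3y and any z with xR^2z. Set V(q) to the set of worlds R-reachable from y in exactly 3 steps. Then □^3q holds at y, so the antecedent holds at x; validity forces ◇^1q at z, giving a w with zR^1w and yR^3w.
First-order correspondent: ∀x ∀y ∀z ((xR³y ∧ xR²z) → ∃w (yR³w ∧ zRw)).

∀x ∀y ∀z ((xR³y ∧ xR²z) → ∃w (yR³w ∧ zRw))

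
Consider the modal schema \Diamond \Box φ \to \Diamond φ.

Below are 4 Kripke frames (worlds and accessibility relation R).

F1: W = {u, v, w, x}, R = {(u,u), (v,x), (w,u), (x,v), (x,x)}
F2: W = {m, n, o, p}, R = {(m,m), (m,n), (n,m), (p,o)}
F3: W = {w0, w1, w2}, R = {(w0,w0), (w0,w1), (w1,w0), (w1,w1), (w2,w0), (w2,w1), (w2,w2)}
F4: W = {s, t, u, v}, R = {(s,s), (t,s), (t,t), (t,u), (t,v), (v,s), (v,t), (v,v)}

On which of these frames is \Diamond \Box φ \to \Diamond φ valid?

F1, F3

The schema corresponds to a generalized confluence (Geach) condition: \forall x \forall y (xRy \to \exists w (yRw \wedge xRw)).
F1: ✓.
F2: fails — pRo but no w with oRw and pRw.
F3: ✓.
F4: fails — tRu but no w with uRw and tRw.
Valid on: F1, F3.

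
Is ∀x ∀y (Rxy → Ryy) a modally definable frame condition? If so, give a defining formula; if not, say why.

Yes, by □(□p → p)

The condition is shift-reflexivity. A defining modal formula is □(□p → p).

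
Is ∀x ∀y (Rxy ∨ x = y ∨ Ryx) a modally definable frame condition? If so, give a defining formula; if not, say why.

If a class were modally definable it would be closed under disjoint unions (Goldblatt–Thomason).
Take 3 disjoint single-world reflexive frames: each is trivially connected, but their disjoint union has 3 worlds with no edge between distinct components, so it is not connected.
Hence connectedness of R is not modally definable.

Not modally definable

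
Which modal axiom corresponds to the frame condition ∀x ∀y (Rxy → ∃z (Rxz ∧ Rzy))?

A defining formula is □□ψ → □ψ (the C4 axiom).
Suppose □□ψ→□ψ is valid. Take Rxy and set V(ψ)={w : xR²w}. Then □□ψ at x, so □ψ at x, so ψ at y, i.e. ∃z(Rxz∧Rzy).

□□ψ → □ψ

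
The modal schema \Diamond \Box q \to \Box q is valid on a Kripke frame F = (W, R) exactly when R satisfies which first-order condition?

This is frame-equivalent to ◇q → □◇q (substitute ¬q for q and contrapose).
Suppose ◇q→□◇q is valid. Take Rxy, Rxz and set V(q)={y}. Then ◇q at x, so □◇q at x, so ◇q at z, so some w with Rzw has q; w=y, i.e. Rzy. By symmetry of the argument, Ryz.

The Euclidean property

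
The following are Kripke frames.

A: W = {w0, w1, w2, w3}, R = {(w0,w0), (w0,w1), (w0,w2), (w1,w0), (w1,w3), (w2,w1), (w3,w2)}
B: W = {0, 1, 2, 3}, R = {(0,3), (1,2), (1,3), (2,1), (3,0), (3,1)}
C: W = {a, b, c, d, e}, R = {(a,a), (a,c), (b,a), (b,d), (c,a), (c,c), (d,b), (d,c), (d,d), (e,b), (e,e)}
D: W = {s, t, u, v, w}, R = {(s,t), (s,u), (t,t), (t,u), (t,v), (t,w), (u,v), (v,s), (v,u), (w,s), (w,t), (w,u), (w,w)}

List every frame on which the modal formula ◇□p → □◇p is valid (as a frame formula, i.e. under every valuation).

The schema corresponds to convergence: ∀x ∀y ∀z (Rxy ∧ Rxz → ∃w (Ryw ∧ Rzw)).
A: fails — Rw0w1 and Rw0w2 but w1 and w2 have no common successor.
B: condition met.
C: fails — Reb and Ree but b and e have no common successor.
D: fails — Rtv and Rtu but v and u have no common successor.
Valid on: B.

B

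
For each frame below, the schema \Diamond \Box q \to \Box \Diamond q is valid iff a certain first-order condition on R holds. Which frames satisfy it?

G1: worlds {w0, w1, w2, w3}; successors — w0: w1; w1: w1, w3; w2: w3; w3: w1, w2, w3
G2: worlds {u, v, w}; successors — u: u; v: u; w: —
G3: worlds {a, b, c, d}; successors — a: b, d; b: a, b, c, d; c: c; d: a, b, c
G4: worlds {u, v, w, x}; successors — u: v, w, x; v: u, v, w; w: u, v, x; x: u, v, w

Frame correspondent (Sahlqvist): \forall x \forall y \forall z (Rxy \wedge Rxz \to \exists w (Ryw \wedge Rzw)) — i.e. convergence.
G1: ✓.
G2: ✓.
G3: fails — Rbc and Rba but c and a have no common successor.
G4: ✓.

G1, G2, G4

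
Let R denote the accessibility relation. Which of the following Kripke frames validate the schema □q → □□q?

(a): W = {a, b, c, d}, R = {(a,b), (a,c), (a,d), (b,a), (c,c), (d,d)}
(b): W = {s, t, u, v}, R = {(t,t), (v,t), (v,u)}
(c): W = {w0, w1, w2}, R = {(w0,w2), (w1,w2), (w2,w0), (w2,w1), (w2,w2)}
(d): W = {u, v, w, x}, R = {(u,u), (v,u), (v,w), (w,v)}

(b)

This is the axiom for transitivity; its first-order frame correspondent is ∀x ∀y ∀z (Rxy ∧ Ryz → Rxz).
(a): fails — Rab and Rba but not Raa.
(b): satisfies the condition.
(c): fails — Rw1w2 and Rw2w1 but not Rw1w1.
(d): fails — Rvw and Rwv but not Rvv.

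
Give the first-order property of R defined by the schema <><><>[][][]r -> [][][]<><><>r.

forall x forall y forall z ((x R^3 y & x R^3 z) -> exists w (y R^3 w & z R^3 w))

This is a Sahlqvist (Geach-type) schema ◇^3□^3r → □^3◇^3r.
First-order correspondent: forall x forall y forall z ((x R^3 y & x R^3 z) -> exists w (y R^3 w & z R^3 w)).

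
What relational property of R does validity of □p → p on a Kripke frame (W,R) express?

Reflexivity

This schema is the T axiom.
Its frame correspondent is reflexivity — ∀x Rxx.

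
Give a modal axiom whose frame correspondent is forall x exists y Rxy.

This is seriality; the standard corresponding axiom is D: □q → ◇q.

□q → ◇q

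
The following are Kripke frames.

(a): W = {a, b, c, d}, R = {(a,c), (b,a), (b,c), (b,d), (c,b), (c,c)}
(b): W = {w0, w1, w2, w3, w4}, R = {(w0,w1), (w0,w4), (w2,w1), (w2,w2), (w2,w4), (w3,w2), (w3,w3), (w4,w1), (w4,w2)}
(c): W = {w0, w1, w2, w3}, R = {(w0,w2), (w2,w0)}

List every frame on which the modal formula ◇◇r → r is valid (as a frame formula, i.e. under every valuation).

This is the axiom for a generalized confluence (Geach) condition; its first-order frame correspondent is ∀x ∀y (xR²y → ∃w (y = w ∧ x = w)).
(a): fails — aR²b but b ≠ a.
(b): fails — w0R²w1 but w1 ≠ w0.
(c): holds.

(c)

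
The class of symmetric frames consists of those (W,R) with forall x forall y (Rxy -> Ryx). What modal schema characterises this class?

This is symmetry; the standard corresponding axiom is B: q → □◇q.
Suppose q→□◇q is valid. Take Rxy and set V(q)={x}. Then q at x, so □◇q at x, so ◇q at y, so some z with Ryz has q; z=x, i.e. Ryx.

q → □◇q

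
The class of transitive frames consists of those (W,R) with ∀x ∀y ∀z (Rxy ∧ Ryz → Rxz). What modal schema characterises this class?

The condition is transitivity. The 4 schema □ψ → □□ψ defines it.
Suppose □ψ→□□ψ is valid. Take Rxy, Ryz and set V(ψ)={w : Rxw}. Then □ψ at x, so □□ψ at x, so □ψ at y, so ψ at z, i.e. Rxz.

□ψ → □□ψ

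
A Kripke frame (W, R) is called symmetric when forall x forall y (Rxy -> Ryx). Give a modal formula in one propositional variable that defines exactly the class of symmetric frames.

The condition is symmetry. The B schema q → □◇q defines it.
Suppose q→□◇q is valid. Take Rxy and set V(q)={x}. Then q at x, so □◇q at x, so ◇q at y, so some z with Ryz has q; z=x, i.e. Ryx.

q → □◇q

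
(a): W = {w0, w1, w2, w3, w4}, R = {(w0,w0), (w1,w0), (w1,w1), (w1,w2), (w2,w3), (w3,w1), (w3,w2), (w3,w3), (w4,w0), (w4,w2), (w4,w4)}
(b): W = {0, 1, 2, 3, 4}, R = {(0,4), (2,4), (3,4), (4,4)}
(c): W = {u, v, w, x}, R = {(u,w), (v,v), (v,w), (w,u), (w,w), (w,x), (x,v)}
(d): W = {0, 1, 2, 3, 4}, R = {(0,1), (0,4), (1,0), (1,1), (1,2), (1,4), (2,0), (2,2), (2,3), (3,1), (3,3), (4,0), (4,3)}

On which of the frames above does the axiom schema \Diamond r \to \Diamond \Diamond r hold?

Frame correspondent (Sahlqvist): \forall x \forall y (xRy \to \exists w (y = w \wedge x R^2 w)) — i.e. a generalized confluence (Geach) condition.
(a): ✓.
(b): ✓.
(c): ✓.
(d): fails — 4R0 but no w with 0=w and 4R²w.

(a), (b), (c)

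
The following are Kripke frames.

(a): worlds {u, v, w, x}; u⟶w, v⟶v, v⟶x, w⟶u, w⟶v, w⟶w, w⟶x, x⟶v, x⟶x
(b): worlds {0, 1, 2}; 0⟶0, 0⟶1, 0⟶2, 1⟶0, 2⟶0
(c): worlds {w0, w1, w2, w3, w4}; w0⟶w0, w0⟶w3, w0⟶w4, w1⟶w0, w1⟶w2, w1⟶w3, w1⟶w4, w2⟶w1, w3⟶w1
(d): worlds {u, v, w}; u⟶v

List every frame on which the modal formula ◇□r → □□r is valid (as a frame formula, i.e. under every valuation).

(d)

The schema corresponds to a generalized confluence (Geach) condition: ∀x ∀y ∀z ((xRy ∧ xR²z) → ∃w (yRw ∧ z = w)).
(a): fails — wRu, wR²u but no t with uRt and u=t.
(b): fails — 0R1, 0R²1 but no w with 1Rw and 1=w.
(c): fails — w0Rw0, w0R²w1 but no w with w0Rw and w1=w.
(d): condition met.
Valid on: (d).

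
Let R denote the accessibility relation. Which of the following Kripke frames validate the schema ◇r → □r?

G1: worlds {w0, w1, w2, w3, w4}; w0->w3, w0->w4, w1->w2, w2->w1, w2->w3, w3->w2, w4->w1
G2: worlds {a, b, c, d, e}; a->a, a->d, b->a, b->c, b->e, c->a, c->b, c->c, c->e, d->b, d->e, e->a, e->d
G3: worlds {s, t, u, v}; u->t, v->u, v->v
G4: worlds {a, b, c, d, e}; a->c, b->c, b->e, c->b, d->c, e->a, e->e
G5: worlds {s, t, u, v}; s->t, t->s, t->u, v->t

Frame correspondent (Sahlqvist): ∀x ∀y ∀z (Rxy ∧ Rxz → y = z) — i.e. partial functionality.
G1: fails — w0 sees both w3 and w4.
G2: fails — a sees both a and d.
G3: fails — v sees both u and v.
G4: fails — b sees both c and e.
G5: fails — t sees both s and u.

none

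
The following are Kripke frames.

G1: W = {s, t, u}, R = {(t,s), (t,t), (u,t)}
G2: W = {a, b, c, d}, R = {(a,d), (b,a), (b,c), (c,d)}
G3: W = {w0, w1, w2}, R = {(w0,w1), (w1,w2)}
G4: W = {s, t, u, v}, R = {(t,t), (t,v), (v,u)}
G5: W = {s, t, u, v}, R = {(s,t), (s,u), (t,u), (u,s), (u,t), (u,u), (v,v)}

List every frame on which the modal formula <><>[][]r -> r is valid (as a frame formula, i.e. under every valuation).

G5

The schema corresponds to a generalized confluence (Geach) condition: forall x forall y (x R^2 y -> exists w (y R^2 w & x = w)).
G1: fails — tR²s but no w with sR²w and t=w.
G2: fails — bR²d but no w with dR²w and b=w.
G3: fails — w0R²w2 but no w with w2R²w and w0=w.
G4: fails — tR²u but no w with uR²w and t=w.
G5: condition met.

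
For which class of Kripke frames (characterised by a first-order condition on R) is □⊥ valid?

This schema is the Ver axiom.
It corresponds to emptiness of R: ∀x ∀y ¬Rxy.

emptiness of R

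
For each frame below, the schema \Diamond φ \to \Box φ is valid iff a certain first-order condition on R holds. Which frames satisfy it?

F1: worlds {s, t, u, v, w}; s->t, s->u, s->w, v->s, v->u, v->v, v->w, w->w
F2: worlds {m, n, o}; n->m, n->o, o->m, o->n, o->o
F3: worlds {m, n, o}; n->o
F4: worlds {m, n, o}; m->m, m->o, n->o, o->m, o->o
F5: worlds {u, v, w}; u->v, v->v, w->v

This is the axiom for partial functionality; its first-order frame correspondent is \forall x \forall y \forall z (Rxy \wedge Rxz \to y = z).
F1: fails — s sees both t and u.
F2: fails — n sees both m and o.
F3: condition met.
F4: fails — m sees both m and o.
F5: condition met.

F3, F5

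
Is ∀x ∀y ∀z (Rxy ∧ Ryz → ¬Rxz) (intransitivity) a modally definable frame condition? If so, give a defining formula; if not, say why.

Not definable by any modal formula

If a class were modally definable it would be closed under surjective bounded morphisms (Goldblatt–Thomason).
The 5-cycle (worlds a,b,c,d,e with a→b→c→d→e→a) is intransitive. Mapping every world to a single reflexive point • is a surjective bounded morphism; the reflexive point is not intransitive (R••∧R•• but R••).
So the class is not modally definable.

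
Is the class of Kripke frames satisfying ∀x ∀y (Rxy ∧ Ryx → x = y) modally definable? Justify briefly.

Not definable by any modal formula

Modal frame validity is preserved under surjective bounded morphisms.
The 4-cycle (worlds w0,w1,w2,w3 with w0→w1→w2→w3→w0) is antisymmetric. Sending even-indexed worlds to a and odd-indexed worlds to b is a surjective bounded morphism onto the two-world frame with a↔b, which is not antisymmetric.
Hence antisymmetry is not modally definable.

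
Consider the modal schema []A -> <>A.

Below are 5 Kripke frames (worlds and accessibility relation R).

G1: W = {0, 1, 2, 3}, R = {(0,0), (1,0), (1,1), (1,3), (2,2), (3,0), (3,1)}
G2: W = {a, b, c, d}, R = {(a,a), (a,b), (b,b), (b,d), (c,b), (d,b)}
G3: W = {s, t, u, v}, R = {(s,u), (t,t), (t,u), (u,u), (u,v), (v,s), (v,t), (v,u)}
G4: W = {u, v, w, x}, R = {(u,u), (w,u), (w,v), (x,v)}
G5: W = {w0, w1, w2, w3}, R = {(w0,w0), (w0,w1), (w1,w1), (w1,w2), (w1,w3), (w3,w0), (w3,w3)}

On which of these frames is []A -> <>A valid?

Frame correspondent (Sahlqvist): forall x exists y Rxy — i.e. seriality.
G1: condition met.
G2: condition met.
G3: condition met.
G4: fails — world v has no successor.
G5: fails — world w2 has no successor.

G1, G2, G3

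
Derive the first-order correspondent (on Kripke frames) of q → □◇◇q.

This is a Sahlqvist (Geach-type) schema ◇^0□^0q → □^1◇^2q.
Minimal-valuation argument: fix x; take any y with xR^0y and any z with xR^1z. Set V(q) to the set of worlds R-reachable from y in exactly 0 steps. Then □^0q holds at y, so the antecedent holds at x; validity forces ◇^2q at z, giving a w with zR^2w and yR^0w.
First-order correspondent: ∀x ∀z (xRz → ∃w (x = w ∧ zR²w)).

∀x ∀z (xRz → ∃w (x = w ∧ zR²w))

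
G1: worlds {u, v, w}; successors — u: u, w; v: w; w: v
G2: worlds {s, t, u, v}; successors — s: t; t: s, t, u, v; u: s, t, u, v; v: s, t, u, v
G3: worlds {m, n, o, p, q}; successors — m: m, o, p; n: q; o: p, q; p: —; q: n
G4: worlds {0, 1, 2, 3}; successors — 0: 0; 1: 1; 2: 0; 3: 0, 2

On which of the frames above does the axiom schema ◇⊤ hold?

The schema corresponds to seriality: ∀x ∃y Rxy.
G1: holds.
G2: holds.
G3: fails — world p has no successor.
G4: holds.

G1, G2, G4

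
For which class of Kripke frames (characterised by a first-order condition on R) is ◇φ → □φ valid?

Suppose ◇φ→□φ is valid. Take Rxy, Rxz and set V(φ)={y}. Then ◇φ at x, so □φ at x, so φ at z, i.e. z=y.

partial functionality: ∀x ∀y ∀z (Rxy ∧ Rxz → y = z)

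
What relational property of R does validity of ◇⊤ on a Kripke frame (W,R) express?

This is a form of the D axiom.
It corresponds to seriality: ∀x ∃y Rxy.

Seriality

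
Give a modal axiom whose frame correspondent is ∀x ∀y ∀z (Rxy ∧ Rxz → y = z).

The condition is partial functionality. The CD schema ◇p → □p defines it.
Suppose ◇p→□p is valid. Take Rxy, Rxz and set V(p)={y}. Then ◇p at x, so □p at x, so p at z, i.e. z=y.

◇p → □p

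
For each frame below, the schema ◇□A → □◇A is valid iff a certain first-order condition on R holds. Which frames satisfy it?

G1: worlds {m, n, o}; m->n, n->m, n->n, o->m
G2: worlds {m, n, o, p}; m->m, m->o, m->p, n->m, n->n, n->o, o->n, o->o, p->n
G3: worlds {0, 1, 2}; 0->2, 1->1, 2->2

Frame correspondent (Sahlqvist): ∀x ∀y ∀z (Rxy ∧ Rxz → ∃w (Ryw ∧ Rzw)) — i.e. convergence.
G1: holds.
G2: fails — Rmm and Rmp but m and p have no common successor.
G3: holds.
Valid on: G1, G3.

G1, G3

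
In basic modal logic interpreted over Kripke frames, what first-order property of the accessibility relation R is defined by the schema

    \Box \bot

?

emptiness of R

□⊥ is valid iff no world has any successor (otherwise □⊥ fails at any world with one).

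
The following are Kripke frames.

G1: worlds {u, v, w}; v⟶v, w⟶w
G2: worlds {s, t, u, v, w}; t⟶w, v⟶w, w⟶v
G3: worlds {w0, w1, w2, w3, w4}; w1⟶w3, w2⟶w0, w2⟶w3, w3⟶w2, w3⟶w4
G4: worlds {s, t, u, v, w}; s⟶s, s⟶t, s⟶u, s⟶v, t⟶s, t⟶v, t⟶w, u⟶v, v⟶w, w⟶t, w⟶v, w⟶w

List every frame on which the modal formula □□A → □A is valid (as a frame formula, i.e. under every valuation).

G1

This is the axiom for density; its first-order frame correspondent is ∀x ∀y (Rxy → ∃z (Rxz ∧ Rzy)).
G1: ✓.
G2: fails — Rwv but no z with Rwz and Rzv.
G3: fails — Rw3w2 but no z with Rw3z and Rzw2.
G4: fails — Ruv but no z with Ruz and Rzv.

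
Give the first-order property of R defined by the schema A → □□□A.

This is a Sahlqvist (Geach-type) schema ◇^0□^0A → □^3◇^0A.
First-order correspondent: ∀x ∀z (xR³z → ∃w (x = w ∧ z = w)).

∀x ∀z (xR³z → ∃w (x = w ∧ z = w))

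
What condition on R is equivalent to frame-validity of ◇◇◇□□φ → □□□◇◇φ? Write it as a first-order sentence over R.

This is a Sahlqvist (Geach-type) schema ◇^3□^2φ → □^3◇^2φ.
First-order correspondent: ∀x ∀y ∀z ((xR³y ∧ xR³z) → ∃w (yR²w ∧ zR²w)).

∀x ∀y ∀z ((xR³y ∧ xR³z) → ∃w (yR²w ∧ zR²w))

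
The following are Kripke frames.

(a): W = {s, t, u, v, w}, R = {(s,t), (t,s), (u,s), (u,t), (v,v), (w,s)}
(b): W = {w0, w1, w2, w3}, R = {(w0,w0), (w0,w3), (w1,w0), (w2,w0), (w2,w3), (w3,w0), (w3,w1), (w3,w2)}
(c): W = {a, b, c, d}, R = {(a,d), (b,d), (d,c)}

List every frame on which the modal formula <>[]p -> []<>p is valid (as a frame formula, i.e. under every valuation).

Frame correspondent (Sahlqvist): forall x forall y forall z (Rxy & Rxz -> exists w (Ryw & Rzw)) — i.e. convergence.
(a): fails — Rut and Rus but t and s have no common successor.
(b): satisfies the condition.
(c): fails — Rdc and Rdc but c and c have no common successor.
Valid on: (b).

(b)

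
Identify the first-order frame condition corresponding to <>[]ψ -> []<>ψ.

This is the .2 axiom.
Its frame correspondent is convergence — forall x forall y forall z (Rxy & Rxz -> exists w (Ryw & Rzw)).

Convergence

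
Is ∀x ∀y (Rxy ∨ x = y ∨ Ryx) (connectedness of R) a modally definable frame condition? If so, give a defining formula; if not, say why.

Not modally definable

Modal frame validity is preserved under disjoint unions.
Take 2 disjoint single-world reflexive frames: each is trivially connected, but their disjoint union has 2 worlds with no edge between distinct components, so it is not connected.
So the class is not modally definable.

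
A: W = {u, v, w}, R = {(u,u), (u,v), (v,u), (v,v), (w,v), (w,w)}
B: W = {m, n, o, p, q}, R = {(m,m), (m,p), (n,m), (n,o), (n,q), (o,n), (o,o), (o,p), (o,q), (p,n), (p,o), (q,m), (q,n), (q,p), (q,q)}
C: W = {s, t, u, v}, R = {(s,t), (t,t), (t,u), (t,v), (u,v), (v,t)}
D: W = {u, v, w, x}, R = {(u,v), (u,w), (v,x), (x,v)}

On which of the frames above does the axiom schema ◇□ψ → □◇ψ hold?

This is the axiom for convergence; its first-order frame correspondent is ∀x ∀y ∀z (Rxy ∧ Rxz → ∃w (Ryw ∧ Rzw)).
A: ✓.
B: fails — Rmm and Rmp but m and p have no common successor.
C: fails — Rtv and Rtu but v and u have no common successor.
D: fails — Ruv and Ruw but v and w have no common successor.

A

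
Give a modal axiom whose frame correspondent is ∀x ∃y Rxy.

This is seriality; the standard corresponding axiom is D: □q → ◇q.
Suppose □q→◇q is valid. At any x set V(q)=W. Then □q at x, so ◇q at x, so x has a successor.

□q → ◇q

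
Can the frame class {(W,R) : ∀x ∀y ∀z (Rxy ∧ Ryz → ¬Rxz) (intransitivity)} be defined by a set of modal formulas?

If a class were modally definable it would be closed under surjective bounded morphisms (Goldblatt–Thomason).
The 3-cycle (worlds 0,1,2 with 0→1→2→0) is intransitive. Mapping every world to a single reflexive point • is a surjective bounded morphism; the reflexive point is not intransitive (R••∧R•• but R••).
So the class is not modally definable.

Not modally definable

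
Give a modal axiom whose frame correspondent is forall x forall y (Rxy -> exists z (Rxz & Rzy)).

The condition is density. The C4 schema □□r → □r defines it.
Suppose □□r→□r is valid. Take Rxy and set V(r)={w : xR²w}. Then □□r at x, so □r at x, so r at y, i.e. ∃z(Rxz∧Rzy).

□□r → □r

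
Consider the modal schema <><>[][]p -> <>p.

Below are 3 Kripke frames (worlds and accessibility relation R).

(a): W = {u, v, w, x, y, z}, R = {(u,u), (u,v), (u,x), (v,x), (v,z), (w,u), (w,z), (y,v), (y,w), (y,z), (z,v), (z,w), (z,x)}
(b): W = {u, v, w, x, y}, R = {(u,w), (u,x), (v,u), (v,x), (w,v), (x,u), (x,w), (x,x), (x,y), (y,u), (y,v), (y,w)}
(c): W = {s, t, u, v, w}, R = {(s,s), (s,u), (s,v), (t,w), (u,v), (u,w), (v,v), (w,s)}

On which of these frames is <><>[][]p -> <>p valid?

The schema corresponds to a generalized confluence (Geach) condition: forall x forall y (x R^2 y -> exists w (y R^2 w & xRw)).
(a): fails — uR²x but no t with xR²t and uRt.
(b): holds.
(c): fails — wR²v but no w* with vR²w* and wRw*.
Valid on: (b).

(b)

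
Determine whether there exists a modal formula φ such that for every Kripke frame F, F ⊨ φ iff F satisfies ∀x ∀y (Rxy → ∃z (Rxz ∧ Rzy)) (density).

Yes — defined by □□r → □r

Yes: it is density, defined by the C4 schema □□r → □r.
Suppose □□r→□r is valid. Take Rxy and set V(r)={w : xR²w}. Then □□r at x, so □r at x, so r at y, i.e. ∃z(Rxz∧Rzy).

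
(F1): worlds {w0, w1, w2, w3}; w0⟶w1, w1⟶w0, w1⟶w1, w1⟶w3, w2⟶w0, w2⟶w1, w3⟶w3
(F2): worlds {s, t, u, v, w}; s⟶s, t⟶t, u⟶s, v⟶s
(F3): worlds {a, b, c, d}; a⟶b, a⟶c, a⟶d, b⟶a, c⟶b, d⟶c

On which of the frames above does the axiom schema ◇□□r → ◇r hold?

Frame correspondent (Sahlqvist): ∀x ∀y (xRy → ∃w (yR²w ∧ xRw)) — i.e. a generalized confluence (Geach) condition.
(F1): ✓.
(F2): ✓.
(F3): fails — aRc but no w with cR²w and aRw.

(F1), (F2)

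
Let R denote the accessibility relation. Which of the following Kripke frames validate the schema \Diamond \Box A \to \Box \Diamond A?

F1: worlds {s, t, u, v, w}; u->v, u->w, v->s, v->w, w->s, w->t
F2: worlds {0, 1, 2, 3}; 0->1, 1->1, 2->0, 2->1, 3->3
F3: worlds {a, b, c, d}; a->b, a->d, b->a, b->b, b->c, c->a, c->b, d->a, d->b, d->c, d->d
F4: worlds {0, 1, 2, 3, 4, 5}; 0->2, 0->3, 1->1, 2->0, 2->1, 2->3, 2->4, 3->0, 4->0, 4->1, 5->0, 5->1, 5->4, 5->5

F2, F3

Frame correspondent (Sahlqvist): \forall x \forall y \forall z (Rxy \wedge Rxz \to \exists w (Ryw \wedge Rzw)) — i.e. convergence.
F1: fails — Rvw and Rvs but w and s have no common successor.
F2: holds.
F3: holds.
F4: fails — R23 and R20 but 3 and 0 have no common successor.
Valid on: F2, F3.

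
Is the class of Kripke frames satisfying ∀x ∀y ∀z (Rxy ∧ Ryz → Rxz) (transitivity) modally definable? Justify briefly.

Yes — defined by □r → □□r

This is a Sahlqvist condition; the 4 axiom □r → □□r defines it.
Suppose □r→□□r is valid. Take Rxy, Ryz and set V(r)={w : Rxw}. Then □r at x, so □□r at x, so □r at y, so r at z, i.e. Rxz.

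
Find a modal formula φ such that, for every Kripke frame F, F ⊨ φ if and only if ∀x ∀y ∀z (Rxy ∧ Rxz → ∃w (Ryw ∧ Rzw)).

◇□ψ → □◇ψ

This is convergence; the standard corresponding axiom is .2: ◇□ψ → □◇ψ.
Suppose ◇□ψ→□◇ψ is valid. Take Rxy, Rxz and set V(ψ)={w : Ryw}. Then □ψ at y so ◇□ψ at x, so □◇ψ at x, so ◇ψ at z, giving w with Rzw and Ryw.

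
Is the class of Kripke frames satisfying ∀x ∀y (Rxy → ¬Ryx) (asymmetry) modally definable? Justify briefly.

No — not modally definable

Modal frame validity is preserved under surjective bounded morphisms.
The 4-cycle (worlds a,b,c,d with a→b→c→d→a) is asymmetric. Mapping every world to a single reflexive point • is a surjective bounded morphism, and the reflexive point is not asymmetric (R•• but asymmetry requires ¬R••).
Hence asymmetry is not modally definable.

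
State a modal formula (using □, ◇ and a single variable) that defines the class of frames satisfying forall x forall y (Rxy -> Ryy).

□(□q → q)

The condition is shift-reflexivity. The T□ schema □(□q → q) defines it.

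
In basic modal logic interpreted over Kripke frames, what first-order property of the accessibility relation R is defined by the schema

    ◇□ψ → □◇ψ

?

Suppose ◇□ψ→□◇ψ is valid. Take Rxy, Rxz and set V(ψ)={w : Ryw}. Then □ψ at y so ◇□ψ at x, so □◇ψ at x, so ◇ψ at z, giving w with Rzw and Ryw.
Conversely, on a frame with convergence the schema holds at every world under every valuation.
So the correspondent is convergence.

convergence: ∀x ∀y ∀z (Rxy ∧ Rxz → ∃w (Ryw ∧ Rzw))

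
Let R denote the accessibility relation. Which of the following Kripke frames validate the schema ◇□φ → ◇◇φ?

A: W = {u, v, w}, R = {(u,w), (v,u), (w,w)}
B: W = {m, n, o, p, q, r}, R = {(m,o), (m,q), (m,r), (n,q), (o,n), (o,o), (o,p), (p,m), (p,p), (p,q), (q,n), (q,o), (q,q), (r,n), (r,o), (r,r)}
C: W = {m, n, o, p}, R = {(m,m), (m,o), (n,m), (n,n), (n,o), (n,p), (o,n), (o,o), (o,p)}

This is the axiom for a generalized confluence (Geach) condition; its first-order frame correspondent is ∀x ∀y (xRy → ∃w (yRw ∧ xR²w)).
A: condition met.
B: condition met.
C: fails — nRp but no w with pRw and nR²w.
Valid on: A, B.

A, B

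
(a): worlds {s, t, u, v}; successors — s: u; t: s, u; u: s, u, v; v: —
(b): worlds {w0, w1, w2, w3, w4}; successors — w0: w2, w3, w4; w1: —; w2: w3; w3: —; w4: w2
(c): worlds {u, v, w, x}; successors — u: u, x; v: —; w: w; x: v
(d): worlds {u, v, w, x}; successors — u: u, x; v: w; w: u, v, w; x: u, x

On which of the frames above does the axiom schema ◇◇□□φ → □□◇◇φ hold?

(d)

The schema corresponds to a generalized confluence (Geach) condition: ∀x ∀y ∀z ((xR²y ∧ xR²z) → ∃w (yR²w ∧ zR²w)).
(a): fails — sR²s, sR²v but no w with sR²w and vR²w.
(b): fails — w0R²w2, w0R²w2 but no w with w2R²w and w2R²w.
(c): fails — uR²u, uR²v but no t with uR²t and vR²t.
(d): satisfies the condition.
Valid on: (d).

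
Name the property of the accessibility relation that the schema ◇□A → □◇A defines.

Suppose ◇□A→□◇A is valid. Take Rxy, Rxz and set V(A)={w : Ryw}. Then □A at y so ◇□A at x, so □◇A at x, so ◇A at z, giving w with Rzw and Ryw.

convergence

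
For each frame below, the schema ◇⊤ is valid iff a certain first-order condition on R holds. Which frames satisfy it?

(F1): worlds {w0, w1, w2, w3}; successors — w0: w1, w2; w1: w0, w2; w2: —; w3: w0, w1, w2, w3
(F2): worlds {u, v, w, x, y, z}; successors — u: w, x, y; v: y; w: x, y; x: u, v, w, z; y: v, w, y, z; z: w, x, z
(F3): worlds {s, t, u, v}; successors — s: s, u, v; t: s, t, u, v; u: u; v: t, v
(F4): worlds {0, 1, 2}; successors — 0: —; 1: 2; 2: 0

(F2), (F3)

This is the axiom for seriality; its first-order frame correspondent is ∀x ∃y Rxy.
(F1): fails — world w2 has no successor.
(F2): holds.
(F3): holds.
(F4): fails — world 0 has no successor.
Valid on: (F2), (F3).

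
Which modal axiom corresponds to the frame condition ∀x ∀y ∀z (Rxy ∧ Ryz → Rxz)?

□r → □□r

This is transitivity; the standard corresponding axiom is 4: □r → □□r.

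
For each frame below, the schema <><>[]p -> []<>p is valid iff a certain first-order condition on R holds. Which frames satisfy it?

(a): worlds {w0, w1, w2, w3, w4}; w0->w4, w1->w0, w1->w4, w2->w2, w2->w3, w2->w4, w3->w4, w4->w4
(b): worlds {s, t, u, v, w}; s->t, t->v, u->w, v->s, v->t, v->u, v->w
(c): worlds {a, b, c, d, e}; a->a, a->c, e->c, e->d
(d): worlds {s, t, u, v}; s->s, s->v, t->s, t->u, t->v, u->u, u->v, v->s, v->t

This is the axiom for a generalized confluence (Geach) condition; its first-order frame correspondent is forall x forall y forall z ((x R^2 y & xRz) -> exists w (yRw & zRw)).
(a): ✓.
(b): fails — sR²v, sRt but no w* with vRw* and tRw*.
(c): fails — aR²a, aRc but no w with aRw and cRw.
(d): fails — tR²u, tRv but no w with uRw and vRw.
Valid on: (a).

(a)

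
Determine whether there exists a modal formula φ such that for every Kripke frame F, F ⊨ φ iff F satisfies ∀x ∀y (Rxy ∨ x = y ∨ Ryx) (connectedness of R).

Any modally definable frame class is closed under disjoint unions.
Take 2 disjoint single-world reflexive frames: each is trivially connected, but their disjoint union has 2 worlds with no edge between distinct components, so it is not connected.
So the class is not modally definable.

No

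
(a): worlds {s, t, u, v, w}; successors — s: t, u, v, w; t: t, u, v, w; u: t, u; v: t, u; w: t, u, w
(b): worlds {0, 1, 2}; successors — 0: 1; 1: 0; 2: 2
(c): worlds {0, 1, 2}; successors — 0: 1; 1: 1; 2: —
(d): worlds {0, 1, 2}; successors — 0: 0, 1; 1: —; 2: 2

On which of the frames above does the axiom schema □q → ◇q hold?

This is the axiom for seriality; its first-order frame correspondent is ∀x ∃y Rxy.
(a): satisfies the condition.
(b): satisfies the condition.
(c): fails — world 2 has no successor.
(d): fails — world 1 has no successor.

(a), (b)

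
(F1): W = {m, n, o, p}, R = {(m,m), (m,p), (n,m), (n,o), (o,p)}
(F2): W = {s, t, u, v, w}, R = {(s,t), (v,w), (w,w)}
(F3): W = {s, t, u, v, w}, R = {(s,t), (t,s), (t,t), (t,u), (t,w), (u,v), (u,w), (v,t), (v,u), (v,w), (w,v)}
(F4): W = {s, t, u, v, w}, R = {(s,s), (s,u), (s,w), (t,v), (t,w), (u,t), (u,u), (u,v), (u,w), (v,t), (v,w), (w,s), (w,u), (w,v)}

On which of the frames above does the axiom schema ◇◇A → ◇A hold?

(F2)

The schema corresponds to transitivity: ∀x ∀y ∀z (Rxy ∧ Ryz → Rxz).
(F1): fails — Rno and Rop but not Rnp.
(F2): ✓.
(F3): fails — Ruv and Rvt but not Rut.
(F4): fails — Rtv and Rvt but not Rtt.
Valid on: (F2).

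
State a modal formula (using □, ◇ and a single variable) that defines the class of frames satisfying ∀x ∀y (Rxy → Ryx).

ψ → □◇ψ

This is symmetry; the standard corresponding axiom is B: ψ → □◇ψ.
Suppose ψ→□◇ψ is valid. Take Rxy and set V(ψ)={x}. Then ψ at x, so □◇ψ at x, so ◇ψ at y, so some z with Ryz has ψ; z=x, i.e. Ryx.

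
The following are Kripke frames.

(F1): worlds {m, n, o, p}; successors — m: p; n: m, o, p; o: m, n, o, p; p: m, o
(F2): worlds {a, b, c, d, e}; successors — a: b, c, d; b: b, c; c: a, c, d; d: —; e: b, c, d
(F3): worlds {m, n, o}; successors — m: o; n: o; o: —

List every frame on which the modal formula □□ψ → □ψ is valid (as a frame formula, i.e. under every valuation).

(F2)

This is the axiom for density; its first-order frame correspondent is ∀x ∀y (Rxy → ∃z (Rxz ∧ Rzy)).
(F1): fails — Rmp but no z with Rmz and Rzp.
(F2): satisfies the condition.
(F3): fails — Rno but no z with Rnz and Rzo.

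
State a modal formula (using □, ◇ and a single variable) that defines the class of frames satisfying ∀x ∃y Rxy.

□s → ◇s

The condition is seriality. The D schema □s → ◇s defines it.
Suppose □s→◇s is valid. At any x set V(s)=W. Then □s at x, so ◇s at x, so x has a successor.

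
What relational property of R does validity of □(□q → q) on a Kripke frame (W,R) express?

Suppose □(□q→q) is valid. Take Rxy and set V(q)={w : Ryw}. Then at y, □q holds; since □(□q→q) at x, □q→q at y, so q at y, i.e. Ryy.
Conversely, any frame satisfying ∀x ∀y (Rxy → Ryy) validates the schema.
Frame condition: ∀x ∀y (Rxy → Ryy).

shift-reflexivity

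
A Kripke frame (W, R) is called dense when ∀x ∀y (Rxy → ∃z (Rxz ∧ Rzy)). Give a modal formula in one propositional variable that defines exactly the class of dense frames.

□□s → □s

The condition is density. The C4 schema □□s → □s defines it.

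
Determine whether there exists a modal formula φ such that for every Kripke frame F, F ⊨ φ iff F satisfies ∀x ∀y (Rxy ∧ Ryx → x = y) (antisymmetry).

Not definable by any modal formula

Any modally definable frame class is closed under surjective bounded morphisms.
The 8-cycle (worlds s,t,u,v,w,x,y,z with s→t→u→v→w→x→y→z→s) is antisymmetric. Sending even-indexed worlds to s and odd-indexed worlds to t is a surjective bounded morphism onto the two-world frame with s↔t, which is not antisymmetric.
So the class is not modally definable.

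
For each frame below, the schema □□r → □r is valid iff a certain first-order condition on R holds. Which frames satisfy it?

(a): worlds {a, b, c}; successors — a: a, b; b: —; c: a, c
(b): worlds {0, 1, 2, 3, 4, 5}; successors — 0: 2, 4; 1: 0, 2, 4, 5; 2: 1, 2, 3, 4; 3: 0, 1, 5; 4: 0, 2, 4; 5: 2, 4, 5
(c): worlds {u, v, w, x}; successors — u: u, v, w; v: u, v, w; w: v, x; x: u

This is the axiom for density; its first-order frame correspondent is ∀x ∀y (Rxy → ∃z (Rxz ∧ Rzy)).
(a): condition met.
(b): fails — R31 but no z with R3z and Rz1.
(c): fails — Rwx but no z with Rwz and Rzx.

(a)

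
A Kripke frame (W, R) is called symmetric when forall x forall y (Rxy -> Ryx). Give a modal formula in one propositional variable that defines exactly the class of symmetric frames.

s → □◇s

This is symmetry; the standard corresponding axiom is B: s → □◇s.
Suppose s→□◇s is valid. Take Rxy and set V(s)={x}. Then s at x, so □◇s at x, so ◇s at y, so some z with Ryz has s; z=x, i.e. Ryx.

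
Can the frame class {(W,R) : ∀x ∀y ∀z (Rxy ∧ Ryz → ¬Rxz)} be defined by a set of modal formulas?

Not modally definable

Any modally definable frame class is closed under surjective bounded morphisms.
The 7-cycle (worlds 0,1,2,3,4,5,6 with 0→1→2→3→4→5→6→0) is intransitive. Mapping every world to a single reflexive point • is a surjective bounded morphism; the reflexive point is not intransitive (R••∧R•• but R••).
Hence intransitivity is not modally definable.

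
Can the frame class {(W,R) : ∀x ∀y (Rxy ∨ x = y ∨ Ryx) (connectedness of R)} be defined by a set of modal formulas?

Any modally definable frame class is closed under disjoint unions.
Take 3 disjoint single-world reflexive frames: each is trivially connected, but their disjoint union has 3 worlds with no edge between distinct components, so it is not connected.
So the class is not modally definable.

No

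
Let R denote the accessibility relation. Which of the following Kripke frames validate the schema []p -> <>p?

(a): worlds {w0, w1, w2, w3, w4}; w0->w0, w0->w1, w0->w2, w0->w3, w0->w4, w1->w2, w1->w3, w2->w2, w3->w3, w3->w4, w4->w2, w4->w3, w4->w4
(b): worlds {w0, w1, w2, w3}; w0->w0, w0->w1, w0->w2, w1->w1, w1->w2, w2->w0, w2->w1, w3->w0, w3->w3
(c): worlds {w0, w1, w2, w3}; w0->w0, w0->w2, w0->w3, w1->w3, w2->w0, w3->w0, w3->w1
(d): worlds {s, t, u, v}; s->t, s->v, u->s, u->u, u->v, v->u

This is the axiom for seriality; its first-order frame correspondent is forall x exists y Rxy.
(a): holds.
(b): holds.
(c): holds.
(d): fails — world t has no successor.

(a), (b), (c)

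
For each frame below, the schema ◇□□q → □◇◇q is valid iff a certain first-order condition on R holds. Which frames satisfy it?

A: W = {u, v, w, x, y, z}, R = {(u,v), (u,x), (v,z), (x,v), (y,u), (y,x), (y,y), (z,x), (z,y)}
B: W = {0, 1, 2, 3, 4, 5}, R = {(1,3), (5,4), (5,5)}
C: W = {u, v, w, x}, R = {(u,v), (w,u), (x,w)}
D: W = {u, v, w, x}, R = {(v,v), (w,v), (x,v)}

D

The schema corresponds to a generalized confluence (Geach) condition: ∀x ∀y ∀z ((xRy ∧ xRz) → ∃w (yR²w ∧ zR²w)).
A: fails — uRv, uRx but no t with vR²t and xR²t.
B: fails — 1R3, 1R3 but no w with 3R²w and 3R²w.
C: fails — uRv, uRv but no t with vR²t and vR²t.
D: satisfies the condition.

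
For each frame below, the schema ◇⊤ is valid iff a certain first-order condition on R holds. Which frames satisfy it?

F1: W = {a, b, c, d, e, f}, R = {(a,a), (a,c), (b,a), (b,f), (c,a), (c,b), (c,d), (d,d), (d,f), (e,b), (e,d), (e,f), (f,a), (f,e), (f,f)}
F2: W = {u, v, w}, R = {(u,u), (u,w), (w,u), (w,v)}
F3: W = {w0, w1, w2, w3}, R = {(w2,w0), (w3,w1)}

F1

The schema corresponds to seriality: ∀x ∃y Rxy.
F1: ✓.
F2: fails — world v has no successor.
F3: fails — world w0 has no successor.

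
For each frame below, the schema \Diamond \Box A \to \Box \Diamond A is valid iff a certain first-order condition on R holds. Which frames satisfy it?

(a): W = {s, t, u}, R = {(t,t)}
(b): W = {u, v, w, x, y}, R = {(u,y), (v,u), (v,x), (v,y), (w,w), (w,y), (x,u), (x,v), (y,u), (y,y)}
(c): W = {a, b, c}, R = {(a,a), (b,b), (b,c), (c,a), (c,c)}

(a), (c)

Frame correspondent (Sahlqvist): \forall x \forall y \forall z (Rxy \wedge Rxz \to \exists w (Ryw \wedge Rzw)) — i.e. convergence.
(a): holds.
(b): fails — Rvu and Rvx but u and x have no common successor.
(c): holds.
Valid on: (a), (c).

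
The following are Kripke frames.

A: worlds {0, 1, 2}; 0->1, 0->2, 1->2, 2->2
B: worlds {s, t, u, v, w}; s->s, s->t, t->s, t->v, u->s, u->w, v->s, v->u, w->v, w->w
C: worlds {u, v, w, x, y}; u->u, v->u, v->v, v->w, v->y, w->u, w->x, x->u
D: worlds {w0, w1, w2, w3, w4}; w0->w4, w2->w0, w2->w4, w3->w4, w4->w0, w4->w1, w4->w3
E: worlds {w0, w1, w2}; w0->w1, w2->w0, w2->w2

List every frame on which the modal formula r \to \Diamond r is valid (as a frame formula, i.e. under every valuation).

none

The schema corresponds to reflexivity: \forall x Rxx.
A: fails — world 0 does not see itself.
B: fails — world t does not see itself.
C: fails — world w does not see itself.
D: fails — world w0 does not see itself.
E: fails — world w0 does not see itself.
Valid on no frame.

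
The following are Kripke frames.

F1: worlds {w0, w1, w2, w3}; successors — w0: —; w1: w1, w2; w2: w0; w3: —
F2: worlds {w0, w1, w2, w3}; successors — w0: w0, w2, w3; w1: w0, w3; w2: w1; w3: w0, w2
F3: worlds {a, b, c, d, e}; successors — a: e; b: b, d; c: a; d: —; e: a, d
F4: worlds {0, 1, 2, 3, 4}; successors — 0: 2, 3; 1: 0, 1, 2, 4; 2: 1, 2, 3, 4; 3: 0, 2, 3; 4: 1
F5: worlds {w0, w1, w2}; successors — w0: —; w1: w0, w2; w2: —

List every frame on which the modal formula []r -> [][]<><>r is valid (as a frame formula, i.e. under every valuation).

This is the axiom for a generalized confluence (Geach) condition; its first-order frame correspondent is forall x forall z (x R^2 z -> exists w (xRw & z R^2 w)).
F1: fails — w1R²w0 but no w with w1Rw and w0R²w.
F2: condition met.
F3: fails — aR²a but no w with aRw and aR²w.
F4: condition met.
F5: condition met.

F2, F4, F5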